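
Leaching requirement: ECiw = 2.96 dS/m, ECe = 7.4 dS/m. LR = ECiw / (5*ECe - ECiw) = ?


LR = ECiw / (5*ECe - ECiw)
LR = 2.96 / (5*7.4 - 2.96)
LR = 2.96 / 34.0400

0.0870


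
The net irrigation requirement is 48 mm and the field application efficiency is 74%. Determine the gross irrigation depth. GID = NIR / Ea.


Ea = 74% = 0.74
GID = NIR / Ea = 48 / 0.74 = 64.8649 mm

64.8649 mm


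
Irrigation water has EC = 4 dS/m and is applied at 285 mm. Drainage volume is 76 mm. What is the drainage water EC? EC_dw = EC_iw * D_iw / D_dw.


EC_dw = EC_iw * D_iw / D_dw
EC_dw = 4 * 285 / 76
EC_dw = 1140 / 76

15.0000 dS/m


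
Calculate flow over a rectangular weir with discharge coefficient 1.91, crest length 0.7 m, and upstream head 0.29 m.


Q = C * L * H^(3/2) = 1.91 * 0.7 * 0.29^1.5 = 1.91 * 0.7 * 0.156170

0.2088 m^3/s


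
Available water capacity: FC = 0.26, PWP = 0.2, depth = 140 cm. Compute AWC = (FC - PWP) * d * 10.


AWC = (FC - PWP) * d * 10
AWC = (0.26 - 0.2) * 140 * 10
AWC = 0.0600 * 140 * 10

84.0000 mm


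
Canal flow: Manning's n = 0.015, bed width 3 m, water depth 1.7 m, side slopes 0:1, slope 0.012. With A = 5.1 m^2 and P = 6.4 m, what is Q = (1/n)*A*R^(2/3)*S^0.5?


R = A/P = 5.1/6.4 = 0.796875
Q = (1/0.015) * 5.1 * 0.796875^(2/3) * 0.012^0.5

32.0132 m^3/s


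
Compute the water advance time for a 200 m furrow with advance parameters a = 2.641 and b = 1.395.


t = (L/a)^(1/b)
t = (200/2.641)^(1/1.395)
t = 75.728891^(1/1.395)

22.2403 min


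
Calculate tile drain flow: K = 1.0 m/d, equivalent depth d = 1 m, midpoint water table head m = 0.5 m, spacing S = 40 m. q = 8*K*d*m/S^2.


q = 8*K*d*m/S^2
q = 8*1.0*1*0.5/40^2
q = 4.0000 / 1600

0.0025 m/d


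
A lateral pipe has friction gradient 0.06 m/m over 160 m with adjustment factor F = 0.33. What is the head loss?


hf = J * L * F = 0.06 * 160 * 0.33 = 3.1680 m

3.1680 m


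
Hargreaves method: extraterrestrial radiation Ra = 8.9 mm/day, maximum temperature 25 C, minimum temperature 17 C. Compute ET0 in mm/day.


Tmean = (Tmax + Tmin)/2 = (25 + 17)/2 = 21.0
ET0 = 0.0023 * 8.9 * (21.0 + 17.8) * sqrt(25 - 17)
ET0 = 0.0023 * 8.9 * 38.8 * 2.828427

2.2464 mm/day


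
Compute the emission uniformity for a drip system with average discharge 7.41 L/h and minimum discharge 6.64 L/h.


EU = (q_min/q_avg)*100 = (6.64/7.41)*100 = 89.6086%

89.6086 %


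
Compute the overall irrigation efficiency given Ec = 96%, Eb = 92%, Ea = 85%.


Ec = 0.96, Eb = 0.92, Ea = 0.85
E = 0.96 * 0.92 * 0.85 * 100 = 75.0720%

75.0720 %


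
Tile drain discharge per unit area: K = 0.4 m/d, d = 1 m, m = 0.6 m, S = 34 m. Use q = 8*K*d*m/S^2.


q = 8*K*d*m/S^2
q = 8*0.4*1*0.6/34^2
q = 1.9200 / 1156

0.0017 m/d


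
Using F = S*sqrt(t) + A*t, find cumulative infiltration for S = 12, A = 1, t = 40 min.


F = S*sqrt(t) + A*t
F = 12*sqrt(40) + 1*40
F = 12*6.324555 + 40

115.8947 mm


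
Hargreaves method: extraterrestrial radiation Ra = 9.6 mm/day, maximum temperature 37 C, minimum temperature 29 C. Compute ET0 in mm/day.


Tmean = (Tmax + Tmin)/2 = (37 + 29)/2 = 33.0
ET0 = 0.0023 * 9.6 * (33.0 + 17.8) * sqrt(37 - 29)
ET0 = 0.0023 * 9.6 * 50.8 * 2.828427

3.1725 mm/day


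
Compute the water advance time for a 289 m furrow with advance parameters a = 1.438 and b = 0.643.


t = (L/a)^(1/b)
t = (289/1.438)^(1/0.643)
t = 200.973574^(1/0.643)

3818.2524 min


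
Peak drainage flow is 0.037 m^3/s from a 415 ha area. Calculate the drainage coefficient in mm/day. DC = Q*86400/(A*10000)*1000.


DC = Q * 86400 / (A * 10000) * 1000
DC = 0.037 * 86400 / (415 * 10000) * 1000
DC = 3196800.0000 / 4150000

0.7703 mm/day


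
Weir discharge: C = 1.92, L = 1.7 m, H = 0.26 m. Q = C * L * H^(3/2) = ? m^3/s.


Q = C * L * H^(3/2) = 1.92 * 1.7 * 0.26^1.5 = 1.92 * 1.7 * 0.132575

0.4327 m^3/s


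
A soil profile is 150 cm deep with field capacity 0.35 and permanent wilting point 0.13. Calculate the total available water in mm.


AWC = (FC - PWP) * d * 10
AWC = (0.35 - 0.13) * 150 * 10
AWC = 0.2200 * 150 * 10

330.0000 mm


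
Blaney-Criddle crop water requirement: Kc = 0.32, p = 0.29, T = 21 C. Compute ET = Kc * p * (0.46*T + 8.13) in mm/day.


ET = Kc * p * (0.46*T + 8.13)
ET = 0.32 * 0.29 * (0.46*21 + 8.13)
ET = 0.32 * 0.29 * 17.7900

1.6509 mm/day


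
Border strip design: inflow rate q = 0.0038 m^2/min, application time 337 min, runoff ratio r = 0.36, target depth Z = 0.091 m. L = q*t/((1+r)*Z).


L = q*t/((1+r)*Z)
L = 0.0038*337/((1+0.36)*0.091)
L = 1.2806/0.12376

10.3474 m


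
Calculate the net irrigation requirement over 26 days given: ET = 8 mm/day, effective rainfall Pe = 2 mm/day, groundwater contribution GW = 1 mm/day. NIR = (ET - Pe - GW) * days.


Daily deficit = ET - Pe - GW = 8 - 2 - 1 = 5 mm/day
NIR = 5 * 26 = 130 mm

130.0000 mm


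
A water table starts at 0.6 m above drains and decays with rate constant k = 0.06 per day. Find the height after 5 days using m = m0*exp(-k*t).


m = m0 * exp(-k*t)
m = 0.6 * exp(-0.06 * 5)
m = 0.6 * exp(-0.3000)

0.4445 m


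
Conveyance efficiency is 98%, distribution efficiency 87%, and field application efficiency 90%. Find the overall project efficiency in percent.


Ec = 0.98, Eb = 0.87, Ea = 0.9
E = 0.98 * 0.87 * 0.9 * 100 = 76.7340%

76.7340 %


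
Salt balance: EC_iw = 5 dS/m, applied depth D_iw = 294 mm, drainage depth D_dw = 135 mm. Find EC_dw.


EC_dw = EC_iw * D_iw / D_dw
EC_dw = 5 * 294 / 135
EC_dw = 1470 / 135

10.8889 dS/m


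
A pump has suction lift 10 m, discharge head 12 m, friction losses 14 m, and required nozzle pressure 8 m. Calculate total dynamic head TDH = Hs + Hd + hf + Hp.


TDH = Hs + Hd + hf + Hp = 10 + 12 + 14 + 8 = 44

44 m


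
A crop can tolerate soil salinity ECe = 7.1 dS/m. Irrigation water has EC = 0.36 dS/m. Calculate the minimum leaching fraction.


LR = ECiw / (5*ECe - ECiw)
LR = 0.36 / (5*7.1 - 0.36)
LR = 0.36 / 35.1400

0.0102


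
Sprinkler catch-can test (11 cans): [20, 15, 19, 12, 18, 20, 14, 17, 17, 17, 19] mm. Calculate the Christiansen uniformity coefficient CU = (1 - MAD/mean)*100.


mean = 17.090909 mm
MAD = 1.917355 mm
CU = (1 - 1.917355/17.090909)*100

88.7814 %


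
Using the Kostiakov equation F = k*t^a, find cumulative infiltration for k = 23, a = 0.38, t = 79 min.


F = k * t^a = 23 * 79^0.38
F = 23 * 5.261363

121.0113 mm


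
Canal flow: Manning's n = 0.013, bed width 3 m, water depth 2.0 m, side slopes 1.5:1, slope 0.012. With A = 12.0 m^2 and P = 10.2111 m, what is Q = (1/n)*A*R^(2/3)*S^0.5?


R = A/P = 12.0/10.2111 = 1.175192
Q = (1/0.013) * 12.0 * 1.175192^(2/3) * 0.012^0.5

112.6076 m^3/s


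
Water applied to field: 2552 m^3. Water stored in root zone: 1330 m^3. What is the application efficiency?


Ea = V_root / V_field * 100 = 1330 / 2552 * 100 = 52.1160%

52.1160 %


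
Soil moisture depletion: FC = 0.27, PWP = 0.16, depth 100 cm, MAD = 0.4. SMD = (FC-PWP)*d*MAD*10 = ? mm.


SMD = (FC - PWP) * d * MAD * 10
SMD = (0.27 - 0.16) * 100 * 0.4 * 10
SMD = 0.1100 * 100 * 0.4 * 10

44.0000 mm


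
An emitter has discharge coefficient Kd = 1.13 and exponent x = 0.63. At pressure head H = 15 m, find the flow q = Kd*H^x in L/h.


q = Kd * H^x = 1.13 * 15^0.63 = 1.13 * 5.507284

6.2232 L/h


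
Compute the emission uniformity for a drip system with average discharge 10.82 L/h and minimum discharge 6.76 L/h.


EU = (q_min/q_avg)*100 = (6.76/10.82)*100 = 62.4769%

62.4769 %


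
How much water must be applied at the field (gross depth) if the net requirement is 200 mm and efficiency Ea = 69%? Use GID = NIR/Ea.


Ea = 69% = 0.69
GID = NIR / Ea = 200 / 0.69 = 289.8551 mm

289.8551 mm


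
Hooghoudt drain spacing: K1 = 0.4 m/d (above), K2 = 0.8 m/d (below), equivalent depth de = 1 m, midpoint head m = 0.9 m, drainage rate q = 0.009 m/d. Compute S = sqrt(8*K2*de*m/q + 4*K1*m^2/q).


S^2 = 8*K2*de*m/q + 4*K1*m^2/q
S^2 = 8*0.8*1*0.9/0.009 + 4*0.4*0.9^2/0.009
S = sqrt(784.0000)

28.0000 m


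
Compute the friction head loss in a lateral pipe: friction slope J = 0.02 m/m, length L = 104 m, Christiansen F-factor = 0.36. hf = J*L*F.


hf = J * L * F = 0.02 * 104 * 0.36 = 0.7488 m

0.7488 m


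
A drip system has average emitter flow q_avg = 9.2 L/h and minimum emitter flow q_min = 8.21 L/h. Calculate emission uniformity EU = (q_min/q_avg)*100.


EU = (q_min/q_avg)*100 = (8.21/9.2)*100 = 89.2391%

89.2391 %


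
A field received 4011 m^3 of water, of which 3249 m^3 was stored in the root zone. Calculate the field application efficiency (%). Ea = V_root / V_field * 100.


Ea = V_root / V_field * 100 = 3249 / 4011 * 100 = 81.0022%

81.0022 %


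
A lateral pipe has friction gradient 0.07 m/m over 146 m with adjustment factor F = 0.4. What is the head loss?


hf = J * L * F = 0.07 * 146 * 0.4 = 4.0880 m

4.0880 m


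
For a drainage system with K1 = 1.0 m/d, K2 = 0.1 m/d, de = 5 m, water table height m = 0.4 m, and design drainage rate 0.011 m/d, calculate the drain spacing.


S^2 = 8*K2*de*m/q + 4*K1*m^2/q
S^2 = 8*0.1*5*0.4/0.011 + 4*1.0*0.4^2/0.011
S = sqrt(203.6364)

14.2701 m


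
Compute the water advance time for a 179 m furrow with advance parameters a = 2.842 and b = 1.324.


t = (L/a)^(1/b)
t = (179/2.842)^(1/1.324)
t = 62.983814^(1/1.324)

22.8525 min


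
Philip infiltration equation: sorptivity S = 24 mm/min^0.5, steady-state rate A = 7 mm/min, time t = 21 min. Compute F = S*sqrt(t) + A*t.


F = S*sqrt(t) + A*t
F = 24*sqrt(21) + 7*21
F = 24*4.582576 + 147

256.9818 mm


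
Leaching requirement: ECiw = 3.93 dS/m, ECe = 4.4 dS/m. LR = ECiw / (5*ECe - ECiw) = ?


LR = ECiw / (5*ECe - ECiw)
LR = 3.93 / (5*4.4 - 3.93)
LR = 3.93 / 18.0700

0.2175


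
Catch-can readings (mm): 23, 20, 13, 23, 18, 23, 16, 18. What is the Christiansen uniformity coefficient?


mean = 19.250000 mm
MAD = 3.000000 mm
CU = (1 - 3.000000/19.250000)*100

84.4156 %


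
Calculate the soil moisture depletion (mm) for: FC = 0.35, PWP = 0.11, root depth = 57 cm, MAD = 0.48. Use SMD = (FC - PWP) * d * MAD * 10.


SMD = (FC - PWP) * d * MAD * 10
SMD = (0.35 - 0.11) * 57 * 0.48 * 10
SMD = 0.2400 * 57 * 0.48 * 10

65.6640 mm


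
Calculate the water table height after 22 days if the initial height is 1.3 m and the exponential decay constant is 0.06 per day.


m = m0 * exp(-k*t)
m = 1.3 * exp(-0.06 * 22)
m = 1.3 * exp(-1.3200)

0.3473 m


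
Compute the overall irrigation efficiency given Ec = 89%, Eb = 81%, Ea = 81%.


Ec = 0.89, Eb = 0.81, Ea = 0.81
E = 0.89 * 0.81 * 0.81 * 100 = 58.3929%

58.3929 %


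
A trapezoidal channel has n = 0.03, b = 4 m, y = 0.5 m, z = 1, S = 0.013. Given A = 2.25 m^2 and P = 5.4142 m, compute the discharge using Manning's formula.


R = A/P = 2.25/5.4142 = 0.415574
Q = (1/0.03) * 2.25 * 0.415574^(2/3) * 0.013^0.5

4.7621 m^3/s


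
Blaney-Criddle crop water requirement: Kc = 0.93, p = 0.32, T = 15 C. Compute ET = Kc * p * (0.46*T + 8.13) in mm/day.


ET = Kc * p * (0.46*T + 8.13)
ET = 0.93 * 0.32 * (0.46*15 + 8.13)
ET = 0.93 * 0.32 * 15.0300

4.4729 mm/day


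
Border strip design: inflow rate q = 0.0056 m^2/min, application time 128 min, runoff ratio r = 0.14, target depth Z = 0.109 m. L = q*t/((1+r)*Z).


L = q*t/((1+r)*Z)
L = 0.0056*128/((1+0.14)*0.109)
L = 0.7168/0.12426

5.7685 m


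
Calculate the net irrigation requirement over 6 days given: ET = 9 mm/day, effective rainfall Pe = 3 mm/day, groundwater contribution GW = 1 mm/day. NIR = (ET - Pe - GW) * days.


Daily deficit = ET - Pe - GW = 9 - 3 - 1 = 5 mm/day
NIR = 5 * 6 = 30 mm

30.0000 mm


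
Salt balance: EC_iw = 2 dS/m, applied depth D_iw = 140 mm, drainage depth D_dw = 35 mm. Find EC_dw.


EC_dw = EC_iw * D_iw / D_dw
EC_dw = 2 * 140 / 35
EC_dw = 280 / 35

8.0000 dS/m


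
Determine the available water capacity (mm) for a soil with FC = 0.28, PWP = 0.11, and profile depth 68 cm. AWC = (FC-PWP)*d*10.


AWC = (FC - PWP) * d * 10
AWC = (0.28 - 0.11) * 68 * 10
AWC = 0.1700 * 68 * 10

115.6000 mm


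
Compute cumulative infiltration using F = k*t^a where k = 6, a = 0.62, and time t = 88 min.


F = k * t^a = 6 * 88^0.62
F = 6 * 16.053852

96.3231 mm


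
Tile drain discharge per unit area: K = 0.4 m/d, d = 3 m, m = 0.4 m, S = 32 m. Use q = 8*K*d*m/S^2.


q = 8*K*d*m/S^2
q = 8*0.4*3*0.4/32^2
q = 3.8400 / 1024

0.0038 m/d


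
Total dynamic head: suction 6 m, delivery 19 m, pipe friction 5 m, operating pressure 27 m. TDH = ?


TDH = Hs + Hd + hf + Hp = 6 + 19 + 5 + 27 = 57

57 m


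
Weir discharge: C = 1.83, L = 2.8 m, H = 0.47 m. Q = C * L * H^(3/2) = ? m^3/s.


Q = C * L * H^(3/2) = 1.83 * 2.8 * 0.47^1.5 = 1.83 * 2.8 * 0.322216

1.6510 m^3/s


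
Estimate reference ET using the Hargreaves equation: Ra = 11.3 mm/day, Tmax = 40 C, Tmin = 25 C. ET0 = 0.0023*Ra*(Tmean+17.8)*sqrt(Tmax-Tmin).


Tmean = (Tmax + Tmin)/2 = (40 + 25)/2 = 32.5
ET0 = 0.0023 * 11.3 * (32.5 + 17.8) * sqrt(40 - 25)
ET0 = 0.0023 * 11.3 * 50.3 * 3.872983

5.0631 mm/day


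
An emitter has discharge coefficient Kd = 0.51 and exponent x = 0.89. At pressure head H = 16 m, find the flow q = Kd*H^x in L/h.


q = Kd * H^x = 0.51 * 16^0.89 = 0.51 * 11.794154

6.0150 L/h


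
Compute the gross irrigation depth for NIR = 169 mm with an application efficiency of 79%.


Ea = 79% = 0.79
GID = NIR / Ea = 169 / 0.79 = 213.9241 mm

213.9241 mm


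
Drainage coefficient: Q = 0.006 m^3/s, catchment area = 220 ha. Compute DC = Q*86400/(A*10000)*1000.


DC = Q * 86400 / (A * 10000) * 1000
DC = 0.006 * 86400 / (220 * 10000) * 1000
DC = 518400.0000 / 2200000

0.2356 mm/day


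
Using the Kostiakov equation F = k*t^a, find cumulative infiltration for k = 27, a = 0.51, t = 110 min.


F = k * t^a = 27 * 110^0.51
F = 27 * 10.992849

296.8069 mm


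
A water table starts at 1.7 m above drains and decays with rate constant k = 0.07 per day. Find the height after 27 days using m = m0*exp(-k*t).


m = m0 * exp(-k*t)
m = 1.7 * exp(-0.07 * 27)
m = 1.7 * exp(-1.8900)

0.2568 m


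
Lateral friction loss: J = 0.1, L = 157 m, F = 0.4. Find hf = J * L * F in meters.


hf = J * L * F = 0.1 * 157 * 0.4 = 6.2800 m

6.2800 m


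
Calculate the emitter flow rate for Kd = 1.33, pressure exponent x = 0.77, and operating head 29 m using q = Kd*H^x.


q = Kd * H^x = 1.33 * 29^0.77 = 1.33 * 13.367385

17.7786 L/h


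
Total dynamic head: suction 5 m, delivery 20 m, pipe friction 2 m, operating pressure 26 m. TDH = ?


TDH = Hs + Hd + hf + Hp = 5 + 20 + 2 + 26 = 53

53 m


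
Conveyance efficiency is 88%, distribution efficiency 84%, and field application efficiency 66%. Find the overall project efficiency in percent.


Ec = 0.88, Eb = 0.84, Ea = 0.66
E = 0.88 * 0.84 * 0.66 * 100 = 48.7872%

48.7872 %


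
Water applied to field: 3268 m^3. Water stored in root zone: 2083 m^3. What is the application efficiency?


Ea = V_root / V_field * 100 = 2083 / 3268 * 100 = 63.7393%

63.7393 %


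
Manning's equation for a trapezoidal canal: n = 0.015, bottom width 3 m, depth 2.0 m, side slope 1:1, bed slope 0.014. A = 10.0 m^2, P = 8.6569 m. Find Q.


R = A/P = 10.0/8.6569 = 1.155148
Q = (1/0.015) * 10.0 * 1.155148^(2/3) * 0.014^0.5

86.8423 m^3/s


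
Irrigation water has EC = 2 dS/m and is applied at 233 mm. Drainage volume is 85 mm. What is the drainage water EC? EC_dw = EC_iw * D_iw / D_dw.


EC_dw = EC_iw * D_iw / D_dw
EC_dw = 2 * 233 / 85
EC_dw = 466 / 85

5.4824 dS/m


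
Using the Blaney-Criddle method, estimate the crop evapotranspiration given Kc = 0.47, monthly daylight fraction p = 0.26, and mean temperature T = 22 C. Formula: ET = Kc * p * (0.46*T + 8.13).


ET = Kc * p * (0.46*T + 8.13)
ET = 0.47 * 0.26 * (0.46*22 + 8.13)
ET = 0.47 * 0.26 * 18.2500

2.2302 mm/day


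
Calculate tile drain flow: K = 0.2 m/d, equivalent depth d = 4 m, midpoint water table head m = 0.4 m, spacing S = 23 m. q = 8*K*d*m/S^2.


q = 8*K*d*m/S^2
q = 8*0.2*4*0.4/23^2
q = 2.5600 / 529

0.0048 m/d


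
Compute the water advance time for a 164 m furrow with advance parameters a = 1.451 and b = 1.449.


t = (L/a)^(1/b)
t = (164/1.451)^(1/1.449)
t = 113.025500^(1/1.449)

26.1193 min


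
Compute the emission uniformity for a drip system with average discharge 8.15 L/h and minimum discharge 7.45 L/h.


EU = (q_min/q_avg)*100 = (7.45/8.15)*100 = 91.4110%

91.4110 %


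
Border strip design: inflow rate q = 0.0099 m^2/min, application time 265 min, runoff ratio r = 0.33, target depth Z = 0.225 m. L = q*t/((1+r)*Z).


L = q*t/((1+r)*Z)
L = 0.0099*265/((1+0.33)*0.225)
L = 2.6235/0.29925

8.7669 m


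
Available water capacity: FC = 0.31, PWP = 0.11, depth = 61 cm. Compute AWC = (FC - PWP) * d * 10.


AWC = (FC - PWP) * d * 10
AWC = (0.31 - 0.11) * 61 * 10
AWC = 0.2000 * 61 * 10

122.0000 mm


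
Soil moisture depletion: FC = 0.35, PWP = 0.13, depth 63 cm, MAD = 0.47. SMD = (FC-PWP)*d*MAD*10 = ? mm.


SMD = (FC - PWP) * d * MAD * 10
SMD = (0.35 - 0.13) * 63 * 0.47 * 10
SMD = 0.2200 * 63 * 0.47 * 10

65.1420 mm


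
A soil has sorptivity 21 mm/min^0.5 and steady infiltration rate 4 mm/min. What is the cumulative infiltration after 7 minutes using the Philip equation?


F = S*sqrt(t) + A*t
F = 21*sqrt(7) + 4*7
F = 21*2.645751 + 28

83.5608 mm


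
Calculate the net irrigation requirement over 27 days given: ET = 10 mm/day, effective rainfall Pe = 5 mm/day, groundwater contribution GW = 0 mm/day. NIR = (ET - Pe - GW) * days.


Daily deficit = ET - Pe - GW = 10 - 5 - 0 = 5 mm/day
NIR = 5 * 27 = 135 mm

135.0000 mm


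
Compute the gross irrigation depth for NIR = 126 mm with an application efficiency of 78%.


Ea = 78% = 0.78
GID = NIR / Ea = 126 / 0.78 = 161.5385 mm

161.5385 mm


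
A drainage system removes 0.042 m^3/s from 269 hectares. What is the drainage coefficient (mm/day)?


DC = Q * 86400 / (A * 10000) * 1000
DC = 0.042 * 86400 / (269 * 10000) * 1000
DC = 3628800.0000 / 2690000

1.3490 mm/day


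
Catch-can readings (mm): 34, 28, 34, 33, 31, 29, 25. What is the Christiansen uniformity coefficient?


mean = 30.571429 mm
MAD = 2.775510 mm
CU = (1 - 2.775510/30.571429)*100

90.9212 %


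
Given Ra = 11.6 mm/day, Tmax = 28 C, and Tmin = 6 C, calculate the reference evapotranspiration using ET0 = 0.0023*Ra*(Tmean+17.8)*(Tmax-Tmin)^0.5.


Tmean = (Tmax + Tmin)/2 = (28 + 6)/2 = 17.0
ET0 = 0.0023 * 11.6 * (17.0 + 17.8) * sqrt(28 - 6)
ET0 = 0.0023 * 11.6 * 34.8 * 4.690416

4.3549 mm/day


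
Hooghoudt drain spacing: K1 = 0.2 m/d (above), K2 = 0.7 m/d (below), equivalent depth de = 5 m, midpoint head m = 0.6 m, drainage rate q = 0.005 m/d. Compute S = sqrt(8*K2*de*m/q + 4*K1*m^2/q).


S^2 = 8*K2*de*m/q + 4*K1*m^2/q
S^2 = 8*0.7*5*0.6/0.005 + 4*0.2*0.6^2/0.005
S = sqrt(3417.6000)

58.4602 m


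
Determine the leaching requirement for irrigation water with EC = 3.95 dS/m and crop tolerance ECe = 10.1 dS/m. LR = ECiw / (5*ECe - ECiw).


LR = ECiw / (5*ECe - ECiw)
LR = 3.95 / (5*10.1 - 3.95)
LR = 3.95 / 46.5500

0.0849


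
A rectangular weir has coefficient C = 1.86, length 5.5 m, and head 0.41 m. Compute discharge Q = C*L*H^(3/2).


Q = C * L * H^(3/2) = 1.86 * 5.5 * 0.41^1.5 = 1.86 * 5.5 * 0.262528

2.6857 m^3/s


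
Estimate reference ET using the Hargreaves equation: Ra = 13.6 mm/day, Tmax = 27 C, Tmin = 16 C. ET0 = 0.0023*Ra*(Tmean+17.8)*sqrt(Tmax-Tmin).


Tmean = (Tmax + Tmin)/2 = (27 + 16)/2 = 21.5
ET0 = 0.0023 * 13.6 * (21.5 + 17.8) * sqrt(27 - 16)
ET0 = 0.0023 * 13.6 * 39.3 * 3.316625

4.0771 mm/day


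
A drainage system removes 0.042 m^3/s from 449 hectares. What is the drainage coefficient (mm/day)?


DC = Q * 86400 / (A * 10000) * 1000
DC = 0.042 * 86400 / (449 * 10000) * 1000
DC = 3628800.0000 / 4490000

0.8082 mm/day


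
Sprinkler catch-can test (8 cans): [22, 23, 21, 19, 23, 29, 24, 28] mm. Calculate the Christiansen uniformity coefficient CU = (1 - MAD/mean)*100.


mean = 23.625000 mm
MAD = 2.531250 mm
CU = (1 - 2.531250/23.625000)*100

89.2857 %


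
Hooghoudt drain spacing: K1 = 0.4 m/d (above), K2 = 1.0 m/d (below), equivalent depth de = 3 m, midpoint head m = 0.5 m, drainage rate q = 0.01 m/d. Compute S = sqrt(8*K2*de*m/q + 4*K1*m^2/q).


S^2 = 8*K2*de*m/q + 4*K1*m^2/q
S^2 = 8*1.0*3*0.5/0.01 + 4*0.4*0.5^2/0.01
S = sqrt(1240.0000)

35.2136 m


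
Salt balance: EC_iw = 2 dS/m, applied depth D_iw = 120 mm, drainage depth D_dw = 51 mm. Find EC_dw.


EC_dw = EC_iw * D_iw / D_dw
EC_dw = 2 * 120 / 51
EC_dw = 240 / 51

4.7059 dS/m


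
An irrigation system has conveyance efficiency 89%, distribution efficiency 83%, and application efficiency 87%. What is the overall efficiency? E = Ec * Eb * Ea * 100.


Ec = 0.89, Eb = 0.83, Ea = 0.87
E = 0.89 * 0.83 * 0.87 * 100 = 64.2669%

64.2669 %


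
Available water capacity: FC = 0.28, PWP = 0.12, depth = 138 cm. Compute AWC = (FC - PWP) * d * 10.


AWC = (FC - PWP) * d * 10
AWC = (0.28 - 0.12) * 138 * 10
AWC = 0.1600 * 138 * 10

220.8000 mm


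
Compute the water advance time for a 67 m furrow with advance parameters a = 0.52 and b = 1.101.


t = (L/a)^(1/b)
t = (67/0.52)^(1/1.101)
t = 128.846154^(1/1.101)

82.5096 min


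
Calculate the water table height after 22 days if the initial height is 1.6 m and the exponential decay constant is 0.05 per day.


m = m0 * exp(-k*t)
m = 1.6 * exp(-0.05 * 22)
m = 1.6 * exp(-1.1000)

0.5326 m


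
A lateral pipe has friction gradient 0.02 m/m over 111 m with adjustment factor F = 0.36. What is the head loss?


hf = J * L * F = 0.02 * 111 * 0.36 = 0.7992 m

0.7992 m


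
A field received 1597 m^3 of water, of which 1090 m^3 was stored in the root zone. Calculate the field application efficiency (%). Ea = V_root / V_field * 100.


Ea = V_root / V_field * 100 = 1090 / 1597 * 100 = 68.2530%

68.2530 %


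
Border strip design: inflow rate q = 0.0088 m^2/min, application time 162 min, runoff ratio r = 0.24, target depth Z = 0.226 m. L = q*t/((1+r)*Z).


L = q*t/((1+r)*Z)
L = 0.0088*162/((1+0.24)*0.226)
L = 1.4256/0.28024

5.0871 m


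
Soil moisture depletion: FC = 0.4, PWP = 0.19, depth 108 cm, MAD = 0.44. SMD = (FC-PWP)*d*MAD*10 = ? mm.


SMD = (FC - PWP) * d * MAD * 10
SMD = (0.4 - 0.19) * 108 * 0.44 * 10
SMD = 0.2100 * 108 * 0.44 * 10

99.7920 mm


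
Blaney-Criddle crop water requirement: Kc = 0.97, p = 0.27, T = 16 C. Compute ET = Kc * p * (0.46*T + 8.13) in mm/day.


ET = Kc * p * (0.46*T + 8.13)
ET = 0.97 * 0.27 * (0.46*16 + 8.13)
ET = 0.97 * 0.27 * 15.4900

4.0568 mm/day


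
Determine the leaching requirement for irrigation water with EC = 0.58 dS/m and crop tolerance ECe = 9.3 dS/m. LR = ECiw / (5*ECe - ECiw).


LR = ECiw / (5*ECe - ECiw)
LR = 0.58 / (5*9.3 - 0.58)
LR = 0.58 / 45.9200

0.0126


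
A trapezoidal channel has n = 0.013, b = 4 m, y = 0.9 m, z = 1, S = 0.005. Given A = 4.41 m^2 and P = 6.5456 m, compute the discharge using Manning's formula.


R = A/P = 4.41/6.5456 = 0.673735
Q = (1/0.013) * 4.41 * 0.673735^(2/3) * 0.005^0.5

18.4349 m^3/s


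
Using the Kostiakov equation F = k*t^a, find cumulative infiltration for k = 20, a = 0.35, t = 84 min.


F = k * t^a = 20 * 84^0.35
F = 20 * 4.715174

94.3035 mm


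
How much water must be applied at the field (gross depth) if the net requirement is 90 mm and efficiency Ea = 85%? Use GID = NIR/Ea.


Ea = 85% = 0.85
GID = NIR / Ea = 90 / 0.85 = 105.8824 mm

105.8824 mm


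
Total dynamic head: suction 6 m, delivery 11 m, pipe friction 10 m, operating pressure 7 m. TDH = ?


TDH = Hs + Hd + hf + Hp = 6 + 11 + 10 + 7 = 34

34 m


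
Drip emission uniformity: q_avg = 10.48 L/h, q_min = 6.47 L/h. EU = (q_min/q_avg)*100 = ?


EU = (q_min/q_avg)*100 = (6.47/10.48)*100 = 61.7366%

61.7366 %


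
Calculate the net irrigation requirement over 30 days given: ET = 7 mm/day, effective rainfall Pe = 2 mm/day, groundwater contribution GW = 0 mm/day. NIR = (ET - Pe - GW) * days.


Daily deficit = ET - Pe - GW = 7 - 2 - 0 = 5 mm/day
NIR = 5 * 30 = 150 mm

150.0000 mm


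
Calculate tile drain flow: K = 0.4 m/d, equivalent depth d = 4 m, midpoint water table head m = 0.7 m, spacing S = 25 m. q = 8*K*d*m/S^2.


q = 8*K*d*m/S^2
q = 8*0.4*4*0.7/25^2
q = 8.9600 / 625

0.0143 m/d


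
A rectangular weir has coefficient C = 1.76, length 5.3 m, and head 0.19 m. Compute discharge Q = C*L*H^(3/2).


Q = C * L * H^(3/2) = 1.76 * 5.3 * 0.19^1.5 = 1.76 * 5.3 * 0.082819

0.7725 m^3/s


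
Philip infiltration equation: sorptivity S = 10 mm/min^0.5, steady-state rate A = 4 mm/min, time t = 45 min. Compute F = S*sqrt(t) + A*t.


F = S*sqrt(t) + A*t
F = 10*sqrt(45) + 4*45
F = 10*6.708204 + 180

247.0820 mm


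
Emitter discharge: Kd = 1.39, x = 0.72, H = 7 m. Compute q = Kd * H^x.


q = Kd * H^x = 1.39 * 7^0.72 = 1.39 * 4.059482

5.6427 L/h


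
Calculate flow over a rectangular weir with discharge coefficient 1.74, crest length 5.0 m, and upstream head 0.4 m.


Q = C * L * H^(3/2) = 1.74 * 5.0 * 0.4^1.5 = 1.74 * 5.0 * 0.252982

2.2009 m^3/s


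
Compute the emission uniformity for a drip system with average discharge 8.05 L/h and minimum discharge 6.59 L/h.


EU = (q_min/q_avg)*100 = (6.59/8.05)*100 = 81.8634%

81.8634 %


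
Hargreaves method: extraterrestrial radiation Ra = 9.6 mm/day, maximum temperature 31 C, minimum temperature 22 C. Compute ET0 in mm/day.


Tmean = (Tmax + Tmin)/2 = (31 + 22)/2 = 26.5
ET0 = 0.0023 * 9.6 * (26.5 + 17.8) * sqrt(31 - 22)
ET0 = 0.0023 * 9.6 * 44.3 * 3.000000

2.9344 mm/day


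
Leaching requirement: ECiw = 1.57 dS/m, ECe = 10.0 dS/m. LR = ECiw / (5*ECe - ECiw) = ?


LR = ECiw / (5*ECe - ECiw)
LR = 1.57 / (5*10.0 - 1.57)
LR = 1.57 / 48.4300

0.0324


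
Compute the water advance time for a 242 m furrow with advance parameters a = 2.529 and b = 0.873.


t = (L/a)^(1/b)
t = (242/2.529)^(1/0.873)
t = 95.689996^(1/0.873)

185.7949 min


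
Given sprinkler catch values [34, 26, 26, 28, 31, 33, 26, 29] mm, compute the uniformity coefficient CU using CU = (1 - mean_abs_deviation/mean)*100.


mean = 29.125000 mm
MAD = 2.656250 mm
CU = (1 - 2.656250/29.125000)*100

90.8798 %


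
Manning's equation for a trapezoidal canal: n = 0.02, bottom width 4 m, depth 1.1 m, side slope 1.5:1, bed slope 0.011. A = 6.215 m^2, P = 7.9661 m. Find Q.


R = A/P = 6.215/7.9661 = 0.780181
Q = (1/0.02) * 6.215 * 0.780181^(2/3) * 0.011^0.5

27.6209 m^3/s


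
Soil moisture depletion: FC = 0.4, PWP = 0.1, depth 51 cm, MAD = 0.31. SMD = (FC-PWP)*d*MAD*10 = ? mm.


SMD = (FC - PWP) * d * MAD * 10
SMD = (0.4 - 0.1) * 51 * 0.31 * 10
SMD = 0.3000 * 51 * 0.31 * 10

47.4300 mm


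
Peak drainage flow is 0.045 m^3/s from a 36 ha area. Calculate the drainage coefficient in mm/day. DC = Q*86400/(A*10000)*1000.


DC = Q * 86400 / (A * 10000) * 1000
DC = 0.045 * 86400 / (36 * 10000) * 1000
DC = 3888000.0000 / 360000

10.8000 mm/day


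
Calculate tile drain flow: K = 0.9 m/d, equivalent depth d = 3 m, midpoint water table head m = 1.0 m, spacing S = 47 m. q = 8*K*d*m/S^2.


q = 8*K*d*m/S^2
q = 8*0.9*3*1.0/47^2
q = 21.6000 / 2209

0.0098 m/d


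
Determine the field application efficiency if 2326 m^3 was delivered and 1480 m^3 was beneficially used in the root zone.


Ea = V_root / V_field * 100 = 1480 / 2326 * 100 = 63.6285%

63.6285 %


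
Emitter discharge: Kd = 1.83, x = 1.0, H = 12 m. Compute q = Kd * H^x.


q = Kd * H^x = 1.83 * 12^1.0 = 1.83 * 12.000000

21.9600 L/h


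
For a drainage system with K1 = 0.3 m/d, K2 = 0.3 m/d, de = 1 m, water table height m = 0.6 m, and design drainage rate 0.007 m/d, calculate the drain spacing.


S^2 = 8*K2*de*m/q + 4*K1*m^2/q
S^2 = 8*0.3*1*0.6/0.007 + 4*0.3*0.6^2/0.007
S = sqrt(267.4286)

16.3532 m


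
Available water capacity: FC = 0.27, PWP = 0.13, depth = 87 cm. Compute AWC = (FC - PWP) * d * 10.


AWC = (FC - PWP) * d * 10
AWC = (0.27 - 0.13) * 87 * 10
AWC = 0.1400 * 87 * 10

121.8000 mm


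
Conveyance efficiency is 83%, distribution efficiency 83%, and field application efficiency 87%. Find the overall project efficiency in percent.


Ec = 0.83, Eb = 0.83, Ea = 0.87
E = 0.83 * 0.83 * 0.87 * 100 = 59.9343%

59.9343 %


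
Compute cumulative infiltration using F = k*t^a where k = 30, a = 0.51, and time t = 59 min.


F = k * t^a = 30 * 59^0.51
F = 30 * 8.000820

240.0246 mm


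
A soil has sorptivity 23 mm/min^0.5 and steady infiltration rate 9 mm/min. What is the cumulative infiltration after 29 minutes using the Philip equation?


F = S*sqrt(t) + A*t
F = 23*sqrt(29) + 9*29
F = 23*5.385165 + 261

384.8588 mm


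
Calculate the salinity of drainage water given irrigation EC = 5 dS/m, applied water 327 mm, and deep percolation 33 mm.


EC_dw = EC_iw * D_iw / D_dw
EC_dw = 5 * 327 / 33
EC_dw = 1635 / 33

49.5455 dS/m


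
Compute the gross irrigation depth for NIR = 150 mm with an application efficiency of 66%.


Ea = 66% = 0.66
GID = NIR / Ea = 150 / 0.66 = 227.2727 mm

227.2727 mm


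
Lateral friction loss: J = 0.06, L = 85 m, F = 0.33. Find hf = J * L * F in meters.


hf = J * L * F = 0.06 * 85 * 0.33 = 1.6830 m

1.6830 m


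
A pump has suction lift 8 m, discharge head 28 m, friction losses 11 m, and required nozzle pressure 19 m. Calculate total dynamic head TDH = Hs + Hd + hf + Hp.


TDH = Hs + Hd + hf + Hp = 8 + 28 + 11 + 19 = 66

66 m


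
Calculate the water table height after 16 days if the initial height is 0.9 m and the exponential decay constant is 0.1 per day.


m = m0 * exp(-k*t)
m = 0.9 * exp(-0.1 * 16)
m = 0.9 * exp(-1.6000)

0.1817 m


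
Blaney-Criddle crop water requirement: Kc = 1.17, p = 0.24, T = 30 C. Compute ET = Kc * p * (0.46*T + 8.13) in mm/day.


ET = Kc * p * (0.46*T + 8.13)
ET = 1.17 * 0.24 * (0.46*30 + 8.13)
ET = 1.17 * 0.24 * 21.9300

6.1579 mm/day


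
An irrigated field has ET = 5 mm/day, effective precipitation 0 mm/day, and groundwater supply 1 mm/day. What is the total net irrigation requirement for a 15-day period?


Daily deficit = ET - Pe - GW = 5 - 0 - 1 = 4 mm/day
NIR = 4 * 15 = 60 mm

60.0000 mm


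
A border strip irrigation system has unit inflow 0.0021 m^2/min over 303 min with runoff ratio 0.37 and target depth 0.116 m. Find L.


L = q*t/((1+r)*Z)
L = 0.0021*303/((1+0.37)*0.116)
L = 0.6363/0.15892

4.0039 m


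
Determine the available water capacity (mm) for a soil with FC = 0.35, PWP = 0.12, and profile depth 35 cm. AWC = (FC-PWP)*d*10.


AWC = (FC - PWP) * d * 10
AWC = (0.35 - 0.12) * 35 * 10
AWC = 0.2300 * 35 * 10

80.5000 mm


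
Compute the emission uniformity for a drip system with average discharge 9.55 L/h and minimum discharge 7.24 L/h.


EU = (q_min/q_avg)*100 = (7.24/9.55)*100 = 75.8115%

75.8115 %


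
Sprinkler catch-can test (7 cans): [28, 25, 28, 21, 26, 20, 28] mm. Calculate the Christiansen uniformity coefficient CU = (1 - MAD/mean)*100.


mean = 25.142857 mm
MAD = 2.693878 mm
CU = (1 - 2.693878/25.142857)*100

89.2857 %


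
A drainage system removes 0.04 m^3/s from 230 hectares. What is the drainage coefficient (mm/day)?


DC = Q * 86400 / (A * 10000) * 1000
DC = 0.04 * 86400 / (230 * 10000) * 1000
DC = 3456000.0000 / 2300000

1.5026 mm/day


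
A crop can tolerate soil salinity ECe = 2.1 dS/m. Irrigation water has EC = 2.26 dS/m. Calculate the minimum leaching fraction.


LR = ECiw / (5*ECe - ECiw)
LR = 2.26 / (5*2.1 - 2.26)
LR = 2.26 / 8.2400

0.2743


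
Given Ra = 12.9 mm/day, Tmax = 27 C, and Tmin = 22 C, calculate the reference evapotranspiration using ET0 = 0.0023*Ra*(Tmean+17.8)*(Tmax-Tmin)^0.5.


Tmean = (Tmax + Tmin)/2 = (27 + 22)/2 = 24.5
ET0 = 0.0023 * 12.9 * (24.5 + 17.8) * sqrt(27 - 22)
ET0 = 0.0023 * 12.9 * 42.3 * 2.236068

2.8064 mm/day


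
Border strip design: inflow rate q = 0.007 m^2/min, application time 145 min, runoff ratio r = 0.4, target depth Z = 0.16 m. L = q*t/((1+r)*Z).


L = q*t/((1+r)*Z)
L = 0.007*145/((1+0.4)*0.16)
L = 1.015/0.224

4.5312 m


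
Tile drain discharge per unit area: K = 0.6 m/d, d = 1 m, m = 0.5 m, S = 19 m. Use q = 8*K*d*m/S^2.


q = 8*K*d*m/S^2
q = 8*0.6*1*0.5/19^2
q = 2.4000 / 361

0.0066 m/d


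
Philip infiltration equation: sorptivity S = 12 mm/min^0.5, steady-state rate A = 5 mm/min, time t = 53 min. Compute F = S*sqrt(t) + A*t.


F = S*sqrt(t) + A*t
F = 12*sqrt(53) + 5*53
F = 12*7.280110 + 265

352.3613 mm


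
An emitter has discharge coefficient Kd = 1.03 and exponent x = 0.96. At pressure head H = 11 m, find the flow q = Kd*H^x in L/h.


q = Kd * H^x = 1.03 * 11^0.96 = 1.03 * 9.993946

10.2938 L/h


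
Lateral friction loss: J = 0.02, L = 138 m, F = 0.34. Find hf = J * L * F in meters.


hf = J * L * F = 0.02 * 138 * 0.34 = 0.9384 m

0.9384 m


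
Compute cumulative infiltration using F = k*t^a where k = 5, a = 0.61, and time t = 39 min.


F = k * t^a = 5 * 39^0.61
F = 5 * 9.344357

46.7218 mm


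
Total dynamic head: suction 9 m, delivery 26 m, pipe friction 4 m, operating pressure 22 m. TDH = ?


TDH = Hs + Hd + hf + Hp = 9 + 26 + 4 + 22 = 61

61 m


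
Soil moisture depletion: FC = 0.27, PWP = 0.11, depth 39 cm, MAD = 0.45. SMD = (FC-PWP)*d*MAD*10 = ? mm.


SMD = (FC - PWP) * d * MAD * 10
SMD = (0.27 - 0.11) * 39 * 0.45 * 10
SMD = 0.1600 * 39 * 0.45 * 10

28.0800 mm


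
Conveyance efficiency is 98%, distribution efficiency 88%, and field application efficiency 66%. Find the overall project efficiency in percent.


Ec = 0.98, Eb = 0.88, Ea = 0.66
E = 0.98 * 0.88 * 0.66 * 100 = 56.9184%

56.9184 %


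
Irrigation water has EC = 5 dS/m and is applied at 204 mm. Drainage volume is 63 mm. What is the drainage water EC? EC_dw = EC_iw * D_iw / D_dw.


EC_dw = EC_iw * D_iw / D_dw
EC_dw = 5 * 204 / 63
EC_dw = 1020 / 63

16.1905 dS/m


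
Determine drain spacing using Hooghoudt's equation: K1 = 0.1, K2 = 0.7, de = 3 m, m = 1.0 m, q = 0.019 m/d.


S^2 = 8*K2*de*m/q + 4*K1*m^2/q
S^2 = 8*0.7*3*1.0/0.019 + 4*0.1*1.0^2/0.019
S = sqrt(905.2632)

30.0876 m


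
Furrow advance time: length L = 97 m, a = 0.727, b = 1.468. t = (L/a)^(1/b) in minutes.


t = (L/a)^(1/b)
t = (97/0.727)^(1/1.468)
t = 133.425034^(1/1.468)

28.0356 min


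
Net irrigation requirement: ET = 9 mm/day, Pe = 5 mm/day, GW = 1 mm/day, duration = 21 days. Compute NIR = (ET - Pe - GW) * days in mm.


Daily deficit = ET - Pe - GW = 9 - 5 - 1 = 3 mm/day
NIR = 3 * 21 = 63 mm

63.0000 mm


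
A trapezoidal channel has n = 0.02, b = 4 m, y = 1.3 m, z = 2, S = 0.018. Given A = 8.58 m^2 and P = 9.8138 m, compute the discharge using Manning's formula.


R = A/P = 8.58/9.8138 = 0.874279
Q = (1/0.02) * 8.58 * 0.874279^(2/3) * 0.018^0.5

52.6252 m^3/s


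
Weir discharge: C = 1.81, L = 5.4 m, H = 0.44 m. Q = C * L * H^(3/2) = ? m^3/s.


Q = C * L * H^(3/2) = 1.81 * 5.4 * 0.44^1.5 = 1.81 * 5.4 * 0.291863

2.8527 m^3/s


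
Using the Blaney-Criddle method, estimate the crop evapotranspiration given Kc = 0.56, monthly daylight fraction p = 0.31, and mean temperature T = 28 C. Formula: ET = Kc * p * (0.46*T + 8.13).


ET = Kc * p * (0.46*T + 8.13)
ET = 0.56 * 0.31 * (0.46*28 + 8.13)
ET = 0.56 * 0.31 * 21.0100

3.6473 mm/day


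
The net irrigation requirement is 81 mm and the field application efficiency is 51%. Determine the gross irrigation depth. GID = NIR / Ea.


Ea = 51% = 0.51
GID = NIR / Ea = 81 / 0.51 = 158.8235 mm

158.8235 mm


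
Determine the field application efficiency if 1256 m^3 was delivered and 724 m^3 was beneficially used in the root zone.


Ea = V_root / V_field * 100 = 724 / 1256 * 100 = 57.6433%

57.6433 %


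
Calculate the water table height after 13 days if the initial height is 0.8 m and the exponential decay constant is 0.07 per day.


m = m0 * exp(-k*t)
m = 0.8 * exp(-0.07 * 13)
m = 0.8 * exp(-0.9100)

0.3220 m


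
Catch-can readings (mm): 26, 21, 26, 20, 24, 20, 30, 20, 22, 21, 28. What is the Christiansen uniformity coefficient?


mean = 23.454545 mm
MAD = 3.041322 mm
CU = (1 - 3.041322/23.454545)*100

87.0331 %


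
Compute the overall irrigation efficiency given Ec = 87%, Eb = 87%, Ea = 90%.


Ec = 0.87, Eb = 0.87, Ea = 0.9
E = 0.87 * 0.87 * 0.9 * 100 = 68.1210%

68.1210 %


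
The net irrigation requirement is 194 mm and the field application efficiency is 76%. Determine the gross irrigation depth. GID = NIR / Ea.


Ea = 76% = 0.76
GID = NIR / Ea = 194 / 0.76 = 255.2632 mm

255.2632 mm


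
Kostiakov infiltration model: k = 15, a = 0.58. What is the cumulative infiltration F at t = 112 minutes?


F = k * t^a = 15 * 112^0.58
F = 15 * 15.436415

231.5462 mm


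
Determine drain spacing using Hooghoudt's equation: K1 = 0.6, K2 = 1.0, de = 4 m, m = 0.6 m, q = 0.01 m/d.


S^2 = 8*K2*de*m/q + 4*K1*m^2/q
S^2 = 8*1.0*4*0.6/0.01 + 4*0.6*0.6^2/0.01
S = sqrt(2006.4000)

44.7929 m


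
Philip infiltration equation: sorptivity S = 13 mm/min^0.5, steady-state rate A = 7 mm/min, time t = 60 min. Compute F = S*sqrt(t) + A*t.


F = S*sqrt(t) + A*t
F = 13*sqrt(60) + 7*60
F = 13*7.745967 + 420

520.6976 mm


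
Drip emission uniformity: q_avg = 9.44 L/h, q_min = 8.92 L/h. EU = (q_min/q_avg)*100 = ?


EU = (q_min/q_avg)*100 = (8.92/9.44)*100 = 94.4915%

94.4915 %


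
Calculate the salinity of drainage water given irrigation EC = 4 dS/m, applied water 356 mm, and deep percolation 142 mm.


EC_dw = EC_iw * D_iw / D_dw
EC_dw = 4 * 356 / 142
EC_dw = 1424 / 142

10.0282 dS/m


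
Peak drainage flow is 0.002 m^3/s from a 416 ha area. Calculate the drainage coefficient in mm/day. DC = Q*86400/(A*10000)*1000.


DC = Q * 86400 / (A * 10000) * 1000
DC = 0.002 * 86400 / (416 * 10000) * 1000
DC = 172800.0000 / 4160000

0.0415 mm/day


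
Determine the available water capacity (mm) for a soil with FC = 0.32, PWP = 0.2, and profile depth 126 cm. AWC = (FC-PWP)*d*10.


AWC = (FC - PWP) * d * 10
AWC = (0.32 - 0.2) * 126 * 10
AWC = 0.1200 * 126 * 10

151.2000 mm


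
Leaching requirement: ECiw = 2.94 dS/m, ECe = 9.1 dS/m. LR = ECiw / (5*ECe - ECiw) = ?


LR = ECiw / (5*ECe - ECiw)
LR = 2.94 / (5*9.1 - 2.94)
LR = 2.94 / 42.5600

0.0691


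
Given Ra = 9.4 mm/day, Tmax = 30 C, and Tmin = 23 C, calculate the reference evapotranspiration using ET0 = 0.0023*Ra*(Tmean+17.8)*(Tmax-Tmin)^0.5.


Tmean = (Tmax + Tmin)/2 = (30 + 23)/2 = 26.5
ET0 = 0.0023 * 9.4 * (26.5 + 17.8) * sqrt(30 - 23)
ET0 = 0.0023 * 9.4 * 44.3 * 2.645751

2.5340 mm/day


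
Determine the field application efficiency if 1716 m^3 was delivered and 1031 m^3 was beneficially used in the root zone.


Ea = V_root / V_field * 100 = 1031 / 1716 * 100 = 60.0816%

60.0816 %


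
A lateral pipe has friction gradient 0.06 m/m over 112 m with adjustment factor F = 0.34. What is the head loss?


hf = J * L * F = 0.06 * 112 * 0.34 = 2.2848 m

2.2848 m


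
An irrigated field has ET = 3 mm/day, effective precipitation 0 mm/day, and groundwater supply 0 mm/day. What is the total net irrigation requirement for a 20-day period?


Daily deficit = ET - Pe - GW = 3 - 0 - 0 = 3 mm/day
NIR = 3 * 20 = 60 mm

60.0000 mm


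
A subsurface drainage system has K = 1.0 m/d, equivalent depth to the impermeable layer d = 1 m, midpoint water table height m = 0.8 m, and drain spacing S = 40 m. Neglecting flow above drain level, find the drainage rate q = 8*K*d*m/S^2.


q = 8*K*d*m/S^2
q = 8*1.0*1*0.8/40^2
q = 6.4000 / 1600

0.0040 m/d


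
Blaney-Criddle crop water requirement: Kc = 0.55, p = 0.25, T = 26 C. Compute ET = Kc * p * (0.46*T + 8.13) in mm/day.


ET = Kc * p * (0.46*T + 8.13)
ET = 0.55 * 0.25 * (0.46*26 + 8.13)
ET = 0.55 * 0.25 * 20.0900

2.7624 mm/day
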